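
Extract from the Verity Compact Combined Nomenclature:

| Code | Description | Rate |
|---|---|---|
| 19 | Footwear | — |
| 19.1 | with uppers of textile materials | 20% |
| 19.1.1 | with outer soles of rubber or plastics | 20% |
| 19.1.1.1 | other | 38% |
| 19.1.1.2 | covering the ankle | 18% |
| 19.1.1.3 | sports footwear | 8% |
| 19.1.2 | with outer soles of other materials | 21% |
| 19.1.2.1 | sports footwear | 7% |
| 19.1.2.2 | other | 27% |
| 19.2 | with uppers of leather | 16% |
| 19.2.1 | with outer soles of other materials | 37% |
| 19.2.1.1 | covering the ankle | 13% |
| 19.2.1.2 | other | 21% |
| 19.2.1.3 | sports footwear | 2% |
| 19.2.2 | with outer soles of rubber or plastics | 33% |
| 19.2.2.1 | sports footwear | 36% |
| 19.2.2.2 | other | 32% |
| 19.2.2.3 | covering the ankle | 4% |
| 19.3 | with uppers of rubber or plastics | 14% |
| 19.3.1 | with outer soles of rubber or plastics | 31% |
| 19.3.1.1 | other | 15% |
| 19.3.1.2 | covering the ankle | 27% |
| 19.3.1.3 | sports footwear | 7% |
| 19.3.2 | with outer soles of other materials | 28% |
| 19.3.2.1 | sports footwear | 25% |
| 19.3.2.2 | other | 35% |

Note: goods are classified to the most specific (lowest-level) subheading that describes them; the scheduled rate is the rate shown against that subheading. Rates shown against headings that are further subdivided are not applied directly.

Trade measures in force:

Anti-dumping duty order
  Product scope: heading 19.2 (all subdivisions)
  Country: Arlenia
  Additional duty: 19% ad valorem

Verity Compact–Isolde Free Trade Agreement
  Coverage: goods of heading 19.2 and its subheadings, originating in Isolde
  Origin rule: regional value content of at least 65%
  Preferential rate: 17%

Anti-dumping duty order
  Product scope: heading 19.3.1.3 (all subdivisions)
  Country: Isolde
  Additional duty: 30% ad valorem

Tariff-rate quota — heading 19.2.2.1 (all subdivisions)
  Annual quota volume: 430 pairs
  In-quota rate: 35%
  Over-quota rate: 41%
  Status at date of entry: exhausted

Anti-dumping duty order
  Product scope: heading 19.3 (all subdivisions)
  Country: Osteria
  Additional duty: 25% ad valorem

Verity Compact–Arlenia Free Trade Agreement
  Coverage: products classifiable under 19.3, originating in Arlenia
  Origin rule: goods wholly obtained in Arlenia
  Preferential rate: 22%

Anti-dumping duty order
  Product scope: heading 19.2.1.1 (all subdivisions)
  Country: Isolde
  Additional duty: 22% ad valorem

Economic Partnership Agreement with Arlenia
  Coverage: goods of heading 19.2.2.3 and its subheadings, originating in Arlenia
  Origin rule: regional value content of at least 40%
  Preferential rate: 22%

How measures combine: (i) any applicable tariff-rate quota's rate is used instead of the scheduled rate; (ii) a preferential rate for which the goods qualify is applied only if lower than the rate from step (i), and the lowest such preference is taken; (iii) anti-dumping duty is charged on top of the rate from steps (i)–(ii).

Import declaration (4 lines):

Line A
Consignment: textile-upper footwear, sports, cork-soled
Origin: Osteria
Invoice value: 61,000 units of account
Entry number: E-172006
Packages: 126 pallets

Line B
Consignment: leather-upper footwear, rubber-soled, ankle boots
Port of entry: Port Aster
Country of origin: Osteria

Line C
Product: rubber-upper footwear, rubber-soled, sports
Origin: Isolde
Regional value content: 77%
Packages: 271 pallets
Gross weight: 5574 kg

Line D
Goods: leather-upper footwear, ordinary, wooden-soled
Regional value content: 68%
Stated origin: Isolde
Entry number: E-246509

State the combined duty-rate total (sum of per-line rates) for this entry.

65%

Line A: textile-upper → 19.1; cork-soled → 19.1.2; sports → 19.1.2.1. Scheduled 7%. No special measure applies. → 7%.
Line B: leather-upper → 19.2; rubber-soled → 19.2.2; ankle boots → 19.2.2.3. Scheduled 4%. No special measure applies. → 4%.
Line C: rubber-upper → 19.3; rubber-soled → 19.3.1; sports → 19.3.1.3. Scheduled 7%. Isolde agreement on 19.2: 19.3.1.3 not covered; anti-dumping (Isolde, 19.3.1.3): +30%; total 7% + 30% = 37%. → 37%.
Line D: leather-upper → 19.2; wooden-soled → 19.2.1; ordinary → 19.2.1.2. Scheduled 21%. Isolde agreement on 19.2: RVC ≥ 65% → 17% available; preferential 17%. → 17%.
Sum: 7% + 4% + 37% + 17% = 65%.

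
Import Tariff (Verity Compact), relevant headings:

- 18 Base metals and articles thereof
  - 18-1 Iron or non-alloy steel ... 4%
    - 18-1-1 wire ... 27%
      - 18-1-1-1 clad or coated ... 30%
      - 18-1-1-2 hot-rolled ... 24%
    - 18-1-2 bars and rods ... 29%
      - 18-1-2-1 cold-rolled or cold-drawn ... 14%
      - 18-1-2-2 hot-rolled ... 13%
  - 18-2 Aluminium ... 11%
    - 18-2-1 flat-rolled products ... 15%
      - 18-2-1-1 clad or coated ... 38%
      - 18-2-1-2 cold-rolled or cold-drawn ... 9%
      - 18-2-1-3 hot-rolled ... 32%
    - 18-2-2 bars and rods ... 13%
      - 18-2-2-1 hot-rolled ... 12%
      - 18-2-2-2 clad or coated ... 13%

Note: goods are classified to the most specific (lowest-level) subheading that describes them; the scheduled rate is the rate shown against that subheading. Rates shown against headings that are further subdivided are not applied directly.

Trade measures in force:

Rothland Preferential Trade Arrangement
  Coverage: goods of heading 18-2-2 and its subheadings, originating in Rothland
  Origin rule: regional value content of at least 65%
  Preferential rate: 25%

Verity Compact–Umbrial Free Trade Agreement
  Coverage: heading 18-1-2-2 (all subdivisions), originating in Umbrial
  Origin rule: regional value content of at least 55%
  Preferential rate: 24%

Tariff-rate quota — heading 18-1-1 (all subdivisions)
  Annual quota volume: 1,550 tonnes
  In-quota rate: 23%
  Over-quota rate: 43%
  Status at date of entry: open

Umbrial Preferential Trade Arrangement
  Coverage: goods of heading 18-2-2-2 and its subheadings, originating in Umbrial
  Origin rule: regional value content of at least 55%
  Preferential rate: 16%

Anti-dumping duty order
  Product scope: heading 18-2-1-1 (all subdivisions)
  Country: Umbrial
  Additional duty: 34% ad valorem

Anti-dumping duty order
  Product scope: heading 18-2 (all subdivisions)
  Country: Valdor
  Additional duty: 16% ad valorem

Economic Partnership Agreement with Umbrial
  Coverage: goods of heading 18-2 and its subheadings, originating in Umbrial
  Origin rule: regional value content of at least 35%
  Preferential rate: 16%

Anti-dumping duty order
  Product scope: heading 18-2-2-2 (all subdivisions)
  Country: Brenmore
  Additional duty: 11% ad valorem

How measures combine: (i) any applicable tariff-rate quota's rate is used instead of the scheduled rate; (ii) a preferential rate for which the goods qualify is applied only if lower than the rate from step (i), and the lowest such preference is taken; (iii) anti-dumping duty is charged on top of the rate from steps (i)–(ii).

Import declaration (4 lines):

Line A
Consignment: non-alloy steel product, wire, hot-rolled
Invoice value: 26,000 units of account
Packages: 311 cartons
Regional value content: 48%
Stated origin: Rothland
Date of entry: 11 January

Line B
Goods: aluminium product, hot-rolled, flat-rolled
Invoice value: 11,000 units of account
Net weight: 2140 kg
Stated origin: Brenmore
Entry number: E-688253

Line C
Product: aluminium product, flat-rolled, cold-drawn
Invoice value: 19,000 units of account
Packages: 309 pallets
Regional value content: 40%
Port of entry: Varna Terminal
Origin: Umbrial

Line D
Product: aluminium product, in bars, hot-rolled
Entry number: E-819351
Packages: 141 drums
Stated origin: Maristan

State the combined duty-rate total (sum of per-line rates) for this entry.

76%

Line A: non-alloy steel → 18-1; wire → 18-1-1; hot-rolled → 18-1-1-2. Scheduled 24%. quota on 18-1-1 open → in-quota 23%; Rothland agreement on 18-2-2: 18-1-1-2 not covered. → 23%.
Line B: aluminium → 18-2; flat-rolled → 18-2-1; hot-rolled → 18-2-1-3. Scheduled 32%. No special measure applies. → 32%.
Line C: aluminium → 18-2; flat-rolled → 18-2-1; cold-drawn → 18-2-1-2. Scheduled 9%. Umbrial agreement on 18-1-2-2: 18-2-1-2 not covered; Umbrial agreement on 18-2-2-2: 18-2-1-2 not covered; Umbrial agreement on 18-2: RVC ≥ 35% → 16% available; preference 16% not lower than 9% → no reduction. → 9%.
Line D: aluminium → 18-2; in bars → 18-2-2; hot-rolled → 18-2-2-1. Scheduled 12%. No special measure applies. → 12%.
Sum: 23% + 32% + 9% + 12% = 76%.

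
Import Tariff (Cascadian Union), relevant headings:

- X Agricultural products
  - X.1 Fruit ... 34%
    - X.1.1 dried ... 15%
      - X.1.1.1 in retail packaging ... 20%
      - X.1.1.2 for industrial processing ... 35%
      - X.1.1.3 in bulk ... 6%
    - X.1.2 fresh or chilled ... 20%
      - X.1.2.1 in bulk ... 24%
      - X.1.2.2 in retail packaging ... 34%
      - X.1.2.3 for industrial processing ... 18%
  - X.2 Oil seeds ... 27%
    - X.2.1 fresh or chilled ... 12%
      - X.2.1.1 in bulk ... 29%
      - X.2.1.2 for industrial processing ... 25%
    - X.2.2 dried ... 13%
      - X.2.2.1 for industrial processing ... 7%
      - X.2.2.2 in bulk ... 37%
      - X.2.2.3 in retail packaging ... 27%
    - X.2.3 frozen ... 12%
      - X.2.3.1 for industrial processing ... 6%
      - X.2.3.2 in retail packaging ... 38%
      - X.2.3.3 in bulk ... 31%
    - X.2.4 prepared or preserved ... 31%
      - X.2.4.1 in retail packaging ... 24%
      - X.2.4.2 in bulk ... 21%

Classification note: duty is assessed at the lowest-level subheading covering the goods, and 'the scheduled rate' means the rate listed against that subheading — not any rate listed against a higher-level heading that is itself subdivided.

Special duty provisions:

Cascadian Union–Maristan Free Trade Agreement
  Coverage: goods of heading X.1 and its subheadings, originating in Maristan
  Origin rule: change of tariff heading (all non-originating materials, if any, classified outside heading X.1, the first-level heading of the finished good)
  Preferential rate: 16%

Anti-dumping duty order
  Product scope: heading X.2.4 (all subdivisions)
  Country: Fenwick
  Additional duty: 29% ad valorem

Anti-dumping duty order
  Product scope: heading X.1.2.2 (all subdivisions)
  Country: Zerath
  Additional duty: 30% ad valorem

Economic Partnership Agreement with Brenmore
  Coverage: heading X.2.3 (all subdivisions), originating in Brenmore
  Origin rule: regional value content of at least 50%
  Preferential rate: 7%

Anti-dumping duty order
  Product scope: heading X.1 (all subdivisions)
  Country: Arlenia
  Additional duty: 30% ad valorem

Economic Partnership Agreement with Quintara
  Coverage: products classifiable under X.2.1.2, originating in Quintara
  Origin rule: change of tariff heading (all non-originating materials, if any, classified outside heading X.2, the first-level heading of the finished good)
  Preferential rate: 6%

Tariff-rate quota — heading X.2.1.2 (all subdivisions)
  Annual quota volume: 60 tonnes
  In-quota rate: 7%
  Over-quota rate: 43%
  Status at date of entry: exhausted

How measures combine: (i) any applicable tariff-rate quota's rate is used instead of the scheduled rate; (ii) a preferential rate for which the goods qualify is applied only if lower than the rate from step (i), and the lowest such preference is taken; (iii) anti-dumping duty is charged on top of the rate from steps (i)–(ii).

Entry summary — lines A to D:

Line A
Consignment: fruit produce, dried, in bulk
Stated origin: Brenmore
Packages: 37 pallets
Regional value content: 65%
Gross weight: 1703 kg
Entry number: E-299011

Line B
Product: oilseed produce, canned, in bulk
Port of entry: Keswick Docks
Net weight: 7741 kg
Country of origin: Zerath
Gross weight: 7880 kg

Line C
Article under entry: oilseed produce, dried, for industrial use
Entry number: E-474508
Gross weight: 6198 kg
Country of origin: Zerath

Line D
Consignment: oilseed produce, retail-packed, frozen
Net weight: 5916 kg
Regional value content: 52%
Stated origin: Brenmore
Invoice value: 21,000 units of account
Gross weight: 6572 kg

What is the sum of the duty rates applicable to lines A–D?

41%

Line A: fruit → X.1; dried → X.1.1; in bulk → X.1.1.3. Scheduled 6%. Brenmore agreement on X.2.3: X.1.1.3 not covered. → 6%.
Line B: oilseed → X.2; canned → X.2.4; in bulk → X.2.4.2. Scheduled 21%. No special measure applies. → 21%.
Line C: oilseed → X.2; dried → X.2.2; for industrial use → X.2.2.1. Scheduled 7%. No special measure applies. → 7%.
Line D: oilseed → X.2; frozen → X.2.3; retail-packed → X.2.3.2. Scheduled 38%. Brenmore agreement on X.2.3: RVC ≥ 50% → 7% available; preferential 7%. → 7%.
Sum: 6% + 21% + 7% + 7% = 41%.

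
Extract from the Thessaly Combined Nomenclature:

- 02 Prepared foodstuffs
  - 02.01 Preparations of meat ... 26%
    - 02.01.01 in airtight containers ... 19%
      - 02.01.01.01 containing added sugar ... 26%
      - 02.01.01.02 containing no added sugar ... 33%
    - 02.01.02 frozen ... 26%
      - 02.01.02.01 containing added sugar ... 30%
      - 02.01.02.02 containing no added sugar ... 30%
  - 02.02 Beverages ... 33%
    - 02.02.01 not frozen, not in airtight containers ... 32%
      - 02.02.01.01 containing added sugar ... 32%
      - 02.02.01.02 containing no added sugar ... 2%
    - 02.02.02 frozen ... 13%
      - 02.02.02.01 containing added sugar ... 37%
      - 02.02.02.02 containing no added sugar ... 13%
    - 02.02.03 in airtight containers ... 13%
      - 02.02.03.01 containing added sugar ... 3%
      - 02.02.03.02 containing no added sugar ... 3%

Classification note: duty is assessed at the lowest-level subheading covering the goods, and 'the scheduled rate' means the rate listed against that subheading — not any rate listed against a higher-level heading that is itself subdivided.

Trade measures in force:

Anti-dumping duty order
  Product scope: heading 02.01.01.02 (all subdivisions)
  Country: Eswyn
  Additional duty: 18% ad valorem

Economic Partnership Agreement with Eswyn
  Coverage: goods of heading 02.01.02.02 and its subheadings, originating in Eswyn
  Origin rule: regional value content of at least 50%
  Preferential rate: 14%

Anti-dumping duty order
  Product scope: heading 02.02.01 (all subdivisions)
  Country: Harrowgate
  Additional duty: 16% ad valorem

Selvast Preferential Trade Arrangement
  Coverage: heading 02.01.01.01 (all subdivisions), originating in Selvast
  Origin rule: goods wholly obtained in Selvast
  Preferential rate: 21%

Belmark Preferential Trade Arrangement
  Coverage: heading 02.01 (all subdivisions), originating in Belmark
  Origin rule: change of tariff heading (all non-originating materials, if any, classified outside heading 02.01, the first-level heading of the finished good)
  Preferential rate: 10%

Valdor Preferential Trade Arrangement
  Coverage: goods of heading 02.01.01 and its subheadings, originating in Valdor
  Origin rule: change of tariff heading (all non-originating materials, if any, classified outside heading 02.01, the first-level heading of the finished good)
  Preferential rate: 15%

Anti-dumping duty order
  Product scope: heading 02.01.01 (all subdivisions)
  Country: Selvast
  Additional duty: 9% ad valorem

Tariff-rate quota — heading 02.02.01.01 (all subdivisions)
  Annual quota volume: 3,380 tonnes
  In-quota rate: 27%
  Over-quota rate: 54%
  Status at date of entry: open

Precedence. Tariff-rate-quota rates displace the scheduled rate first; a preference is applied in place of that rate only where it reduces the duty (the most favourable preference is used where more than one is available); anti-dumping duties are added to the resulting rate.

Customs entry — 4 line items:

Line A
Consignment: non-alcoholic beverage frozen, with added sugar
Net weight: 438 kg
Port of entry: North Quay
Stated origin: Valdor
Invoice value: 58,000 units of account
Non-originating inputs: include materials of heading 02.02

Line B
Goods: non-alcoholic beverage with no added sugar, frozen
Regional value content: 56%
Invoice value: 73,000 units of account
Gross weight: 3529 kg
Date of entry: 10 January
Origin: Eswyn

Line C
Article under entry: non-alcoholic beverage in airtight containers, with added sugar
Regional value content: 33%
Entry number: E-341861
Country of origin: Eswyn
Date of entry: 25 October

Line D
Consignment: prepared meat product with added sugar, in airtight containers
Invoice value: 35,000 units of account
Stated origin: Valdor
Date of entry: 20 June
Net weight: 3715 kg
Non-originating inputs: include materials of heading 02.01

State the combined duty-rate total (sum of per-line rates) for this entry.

79%

Line A: non-alcoholic beverage → 02.02; frozen → 02.02.02; with added sugar → 02.02.02.01. Scheduled 37%. Valdor agreement on 02.01.01: 02.02.02.01 not covered. → 37%.
Line B: non-alcoholic beverage → 02.02; frozen → 02.02.02; with no added sugar → 02.02.02.02. Scheduled 13%. Eswyn agreement on 02.01.02.02: 02.02.02.02 not covered. → 13%.
Line C: non-alcoholic beverage → 02.02; in airtight containers → 02.02.03; with added sugar → 02.02.03.01. Scheduled 3%. Eswyn agreement on 02.01.02.02: 02.02.03.01 not covered. → 3%.
Line D: prepared meat product → 02.01; in airtight containers → 02.01.01; with added sugar → 02.01.01.01. Scheduled 26%. Valdor agreement on 02.01.01: CTH not met. → 26%.
Sum: 37% + 13% + 3% + 26% = 79%.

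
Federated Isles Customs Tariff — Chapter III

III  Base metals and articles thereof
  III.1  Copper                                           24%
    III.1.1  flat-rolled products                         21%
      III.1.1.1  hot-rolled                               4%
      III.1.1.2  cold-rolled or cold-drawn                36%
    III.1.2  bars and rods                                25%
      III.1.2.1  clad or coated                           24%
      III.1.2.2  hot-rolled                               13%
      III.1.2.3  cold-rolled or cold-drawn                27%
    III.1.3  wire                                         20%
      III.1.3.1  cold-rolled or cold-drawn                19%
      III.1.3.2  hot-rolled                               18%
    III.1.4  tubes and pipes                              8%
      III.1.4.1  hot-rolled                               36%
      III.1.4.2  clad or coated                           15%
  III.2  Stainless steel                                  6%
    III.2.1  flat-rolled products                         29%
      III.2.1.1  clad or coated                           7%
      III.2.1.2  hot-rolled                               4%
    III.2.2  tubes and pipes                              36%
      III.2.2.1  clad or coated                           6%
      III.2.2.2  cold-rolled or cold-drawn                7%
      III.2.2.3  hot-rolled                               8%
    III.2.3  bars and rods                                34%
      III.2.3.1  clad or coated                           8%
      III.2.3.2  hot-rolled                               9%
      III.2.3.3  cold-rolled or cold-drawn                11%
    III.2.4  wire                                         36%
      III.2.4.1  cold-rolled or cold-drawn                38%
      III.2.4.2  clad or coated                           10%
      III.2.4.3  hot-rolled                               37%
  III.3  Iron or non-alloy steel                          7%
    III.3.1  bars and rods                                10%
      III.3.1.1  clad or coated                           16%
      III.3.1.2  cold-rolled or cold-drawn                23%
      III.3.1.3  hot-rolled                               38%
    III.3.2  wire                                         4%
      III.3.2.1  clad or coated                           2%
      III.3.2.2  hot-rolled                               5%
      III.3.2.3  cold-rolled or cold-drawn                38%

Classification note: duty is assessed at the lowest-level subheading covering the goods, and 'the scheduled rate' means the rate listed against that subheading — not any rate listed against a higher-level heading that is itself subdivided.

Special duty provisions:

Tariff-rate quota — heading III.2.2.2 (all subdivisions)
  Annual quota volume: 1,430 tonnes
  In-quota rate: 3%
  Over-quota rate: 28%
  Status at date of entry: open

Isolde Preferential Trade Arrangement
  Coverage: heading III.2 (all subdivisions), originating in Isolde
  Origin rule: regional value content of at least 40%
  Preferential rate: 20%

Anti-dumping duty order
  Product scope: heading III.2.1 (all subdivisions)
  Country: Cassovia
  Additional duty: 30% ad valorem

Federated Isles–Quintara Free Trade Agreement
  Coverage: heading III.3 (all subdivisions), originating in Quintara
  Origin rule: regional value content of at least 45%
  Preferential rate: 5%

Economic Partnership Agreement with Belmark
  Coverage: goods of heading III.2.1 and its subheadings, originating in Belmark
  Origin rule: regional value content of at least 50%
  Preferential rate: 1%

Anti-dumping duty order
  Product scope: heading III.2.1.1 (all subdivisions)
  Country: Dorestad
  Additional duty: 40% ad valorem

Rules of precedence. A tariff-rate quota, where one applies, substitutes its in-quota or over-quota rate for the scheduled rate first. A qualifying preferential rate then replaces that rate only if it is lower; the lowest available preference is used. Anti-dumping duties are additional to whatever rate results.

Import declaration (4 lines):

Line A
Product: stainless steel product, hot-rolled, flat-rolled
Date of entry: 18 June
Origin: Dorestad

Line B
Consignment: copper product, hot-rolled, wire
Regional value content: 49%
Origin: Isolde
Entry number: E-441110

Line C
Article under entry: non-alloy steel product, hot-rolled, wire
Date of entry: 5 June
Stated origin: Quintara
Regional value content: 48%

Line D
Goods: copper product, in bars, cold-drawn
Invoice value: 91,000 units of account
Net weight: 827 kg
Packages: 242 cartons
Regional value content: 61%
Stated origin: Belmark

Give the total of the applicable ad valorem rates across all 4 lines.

Line A: stainless steel → III.2; flat-rolled → III.2.1; hot-rolled → III.2.1.2. Scheduled 4%. No special measure applies. → 4%.
Line B: copper → III.1; wire → III.1.3; hot-rolled → III.1.3.2. Scheduled 18%. Isolde agreement on III.2: III.1.3.2 not covered. → 18%.
Line C: non-alloy steel → III.3; wire → III.3.2; hot-rolled → III.3.2.2. Scheduled 5%. Quintara agreement on III.3: RVC ≥ 45% → 5% available; preference 5% not lower than 5% → no reduction. → 5%.
Line D: copper → III.1; in bars → III.1.2; cold-drawn → III.1.2.3. Scheduled 27%. Belmark agreement on III.2.1: III.1.2.3 not covered. → 27%.
Sum: 4% + 18% + 5% + 27% = 54%.

54%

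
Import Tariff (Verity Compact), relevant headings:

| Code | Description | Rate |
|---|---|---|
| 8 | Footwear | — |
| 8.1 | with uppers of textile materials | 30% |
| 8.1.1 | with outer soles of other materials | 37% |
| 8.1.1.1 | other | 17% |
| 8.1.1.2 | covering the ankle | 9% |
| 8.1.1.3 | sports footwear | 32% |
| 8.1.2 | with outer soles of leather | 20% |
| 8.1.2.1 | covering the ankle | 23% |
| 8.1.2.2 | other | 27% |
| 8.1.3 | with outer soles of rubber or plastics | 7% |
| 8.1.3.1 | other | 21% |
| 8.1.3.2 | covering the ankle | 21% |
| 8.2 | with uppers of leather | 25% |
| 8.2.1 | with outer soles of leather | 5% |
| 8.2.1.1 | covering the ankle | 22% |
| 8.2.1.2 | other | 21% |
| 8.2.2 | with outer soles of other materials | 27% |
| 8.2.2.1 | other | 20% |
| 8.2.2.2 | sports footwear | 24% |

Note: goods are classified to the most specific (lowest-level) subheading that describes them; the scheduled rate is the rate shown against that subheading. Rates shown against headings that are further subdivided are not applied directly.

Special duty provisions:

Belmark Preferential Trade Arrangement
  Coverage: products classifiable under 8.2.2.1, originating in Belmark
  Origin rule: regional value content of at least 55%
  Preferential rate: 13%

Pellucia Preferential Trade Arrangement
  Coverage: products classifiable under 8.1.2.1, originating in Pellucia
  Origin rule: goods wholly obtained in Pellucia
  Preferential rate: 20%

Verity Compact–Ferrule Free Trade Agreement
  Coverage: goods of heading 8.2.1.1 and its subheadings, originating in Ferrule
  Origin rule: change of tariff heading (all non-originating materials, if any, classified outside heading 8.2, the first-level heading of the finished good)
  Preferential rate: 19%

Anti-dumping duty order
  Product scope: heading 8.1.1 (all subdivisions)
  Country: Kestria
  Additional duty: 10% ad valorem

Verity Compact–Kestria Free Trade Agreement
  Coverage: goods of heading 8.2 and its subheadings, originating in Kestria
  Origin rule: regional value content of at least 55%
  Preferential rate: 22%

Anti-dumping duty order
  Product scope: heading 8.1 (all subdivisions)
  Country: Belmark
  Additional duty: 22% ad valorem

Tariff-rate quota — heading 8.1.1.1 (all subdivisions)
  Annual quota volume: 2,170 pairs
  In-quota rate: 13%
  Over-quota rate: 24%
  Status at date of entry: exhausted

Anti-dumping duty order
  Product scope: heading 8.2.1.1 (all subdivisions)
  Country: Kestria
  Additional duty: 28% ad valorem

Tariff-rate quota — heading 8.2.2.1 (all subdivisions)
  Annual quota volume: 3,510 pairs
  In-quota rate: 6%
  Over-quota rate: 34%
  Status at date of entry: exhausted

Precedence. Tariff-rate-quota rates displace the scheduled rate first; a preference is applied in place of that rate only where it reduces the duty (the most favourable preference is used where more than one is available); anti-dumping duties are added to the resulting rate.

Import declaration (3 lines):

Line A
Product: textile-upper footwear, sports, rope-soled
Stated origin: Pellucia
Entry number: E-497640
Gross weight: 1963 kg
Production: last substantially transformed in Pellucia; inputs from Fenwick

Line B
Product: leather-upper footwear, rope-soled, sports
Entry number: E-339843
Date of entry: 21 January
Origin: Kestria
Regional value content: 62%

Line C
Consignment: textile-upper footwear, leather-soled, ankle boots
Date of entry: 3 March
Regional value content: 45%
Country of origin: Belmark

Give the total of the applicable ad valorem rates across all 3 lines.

99%

Line A: textile-upper → 8.1; rope-soled → 8.1.1; sports → 8.1.1.3. Scheduled 32%. Pellucia agreement on 8.1.2.1: 8.1.1.3 not covered. → 32%.
Line B: leather-upper → 8.2; rope-soled → 8.2.2; sports → 8.2.2.2. Scheduled 24%. Kestria agreement on 8.2: RVC ≥ 55% → 22% available; preferential 22%. → 22%.
Line C: textile-upper → 8.1; leather-soled → 8.1.2; ankle boots → 8.1.2.1. Scheduled 23%. Belmark agreement on 8.2.2.1: 8.1.2.1 not covered; anti-dumping (Belmark, 8.1): +22%; total 23% + 22% = 45%. → 45%.
Sum: 32% + 22% + 45% = 99%.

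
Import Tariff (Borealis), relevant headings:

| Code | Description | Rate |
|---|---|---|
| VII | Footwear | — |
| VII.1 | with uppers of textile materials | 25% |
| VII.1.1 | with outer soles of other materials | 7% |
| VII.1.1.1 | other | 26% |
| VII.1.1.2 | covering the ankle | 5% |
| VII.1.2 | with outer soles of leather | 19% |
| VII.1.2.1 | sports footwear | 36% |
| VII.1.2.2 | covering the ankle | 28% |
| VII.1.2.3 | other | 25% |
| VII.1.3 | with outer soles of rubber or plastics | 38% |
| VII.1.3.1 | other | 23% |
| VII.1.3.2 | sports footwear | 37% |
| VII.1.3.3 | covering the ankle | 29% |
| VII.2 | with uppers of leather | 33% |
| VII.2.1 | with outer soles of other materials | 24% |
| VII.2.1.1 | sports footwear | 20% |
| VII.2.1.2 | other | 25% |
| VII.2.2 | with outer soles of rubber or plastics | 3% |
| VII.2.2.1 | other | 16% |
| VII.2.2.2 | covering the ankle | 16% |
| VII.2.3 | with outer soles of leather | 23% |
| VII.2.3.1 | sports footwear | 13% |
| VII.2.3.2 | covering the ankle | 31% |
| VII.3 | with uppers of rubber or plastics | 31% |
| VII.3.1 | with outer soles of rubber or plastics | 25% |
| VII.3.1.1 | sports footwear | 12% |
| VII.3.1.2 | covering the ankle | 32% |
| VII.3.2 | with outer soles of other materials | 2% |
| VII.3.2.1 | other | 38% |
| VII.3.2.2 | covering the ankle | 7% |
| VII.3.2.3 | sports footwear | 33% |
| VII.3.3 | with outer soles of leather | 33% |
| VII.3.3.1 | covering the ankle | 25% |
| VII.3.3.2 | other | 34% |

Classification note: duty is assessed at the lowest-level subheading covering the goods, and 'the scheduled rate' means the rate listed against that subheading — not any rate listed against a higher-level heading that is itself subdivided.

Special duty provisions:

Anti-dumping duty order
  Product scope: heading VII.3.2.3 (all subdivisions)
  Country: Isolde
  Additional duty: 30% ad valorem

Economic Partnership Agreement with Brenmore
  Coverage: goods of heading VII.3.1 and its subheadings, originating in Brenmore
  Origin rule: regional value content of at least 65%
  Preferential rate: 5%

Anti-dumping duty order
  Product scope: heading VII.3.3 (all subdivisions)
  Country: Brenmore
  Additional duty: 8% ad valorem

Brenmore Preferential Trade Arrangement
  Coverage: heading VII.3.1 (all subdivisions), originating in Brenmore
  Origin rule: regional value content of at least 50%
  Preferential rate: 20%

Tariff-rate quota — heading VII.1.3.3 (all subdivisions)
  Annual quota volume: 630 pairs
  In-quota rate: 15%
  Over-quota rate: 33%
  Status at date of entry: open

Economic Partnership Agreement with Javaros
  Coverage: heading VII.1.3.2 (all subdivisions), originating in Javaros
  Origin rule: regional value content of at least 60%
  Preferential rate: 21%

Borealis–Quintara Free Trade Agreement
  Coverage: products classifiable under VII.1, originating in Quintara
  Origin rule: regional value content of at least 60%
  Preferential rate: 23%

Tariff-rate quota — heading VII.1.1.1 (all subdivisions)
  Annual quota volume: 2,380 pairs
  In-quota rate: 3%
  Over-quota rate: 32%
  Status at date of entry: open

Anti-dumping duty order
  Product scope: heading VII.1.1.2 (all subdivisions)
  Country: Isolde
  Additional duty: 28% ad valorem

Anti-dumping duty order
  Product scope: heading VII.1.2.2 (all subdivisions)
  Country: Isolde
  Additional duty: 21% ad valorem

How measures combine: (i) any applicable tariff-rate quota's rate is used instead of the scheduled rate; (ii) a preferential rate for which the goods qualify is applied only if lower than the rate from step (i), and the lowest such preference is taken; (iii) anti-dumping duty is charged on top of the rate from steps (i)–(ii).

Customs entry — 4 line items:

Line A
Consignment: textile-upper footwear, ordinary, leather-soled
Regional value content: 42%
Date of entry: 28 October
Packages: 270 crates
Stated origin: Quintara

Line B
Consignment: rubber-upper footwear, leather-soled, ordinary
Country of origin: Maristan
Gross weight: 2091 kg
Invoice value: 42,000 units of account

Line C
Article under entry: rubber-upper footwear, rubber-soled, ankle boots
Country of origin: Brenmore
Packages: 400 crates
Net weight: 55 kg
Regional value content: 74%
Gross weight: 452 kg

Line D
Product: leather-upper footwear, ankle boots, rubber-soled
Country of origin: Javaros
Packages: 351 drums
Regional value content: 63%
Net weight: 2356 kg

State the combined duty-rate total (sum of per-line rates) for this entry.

Line A: textile-upper → VII.1; leather-soled → VII.1.2; ordinary → VII.1.2.3. Scheduled 25%. Quintara agreement on VII.1: RVC < 60%. → 25%.
Line B: rubber-upper → VII.3; leather-soled → VII.3.3; ordinary → VII.3.3.2. Scheduled 34%. No special measure applies. → 34%.
Line C: rubber-upper → VII.3; rubber-soled → VII.3.1; ankle boots → VII.3.1.2. Scheduled 32%. Brenmore agreement on VII.3.1: RVC ≥ 65% → 5% available; Brenmore agreement on VII.3.1: RVC ≥ 50% → 20% available; preferential 5%. → 5%.
Line D: leather-upper → VII.2; rubber-soled → VII.2.2; ankle boots → VII.2.2.2. Scheduled 16%. Javaros agreement on VII.1.3.2: VII.2.2.2 not covered. → 16%.
Sum: 25% + 34% + 5% + 16% = 80%.

80%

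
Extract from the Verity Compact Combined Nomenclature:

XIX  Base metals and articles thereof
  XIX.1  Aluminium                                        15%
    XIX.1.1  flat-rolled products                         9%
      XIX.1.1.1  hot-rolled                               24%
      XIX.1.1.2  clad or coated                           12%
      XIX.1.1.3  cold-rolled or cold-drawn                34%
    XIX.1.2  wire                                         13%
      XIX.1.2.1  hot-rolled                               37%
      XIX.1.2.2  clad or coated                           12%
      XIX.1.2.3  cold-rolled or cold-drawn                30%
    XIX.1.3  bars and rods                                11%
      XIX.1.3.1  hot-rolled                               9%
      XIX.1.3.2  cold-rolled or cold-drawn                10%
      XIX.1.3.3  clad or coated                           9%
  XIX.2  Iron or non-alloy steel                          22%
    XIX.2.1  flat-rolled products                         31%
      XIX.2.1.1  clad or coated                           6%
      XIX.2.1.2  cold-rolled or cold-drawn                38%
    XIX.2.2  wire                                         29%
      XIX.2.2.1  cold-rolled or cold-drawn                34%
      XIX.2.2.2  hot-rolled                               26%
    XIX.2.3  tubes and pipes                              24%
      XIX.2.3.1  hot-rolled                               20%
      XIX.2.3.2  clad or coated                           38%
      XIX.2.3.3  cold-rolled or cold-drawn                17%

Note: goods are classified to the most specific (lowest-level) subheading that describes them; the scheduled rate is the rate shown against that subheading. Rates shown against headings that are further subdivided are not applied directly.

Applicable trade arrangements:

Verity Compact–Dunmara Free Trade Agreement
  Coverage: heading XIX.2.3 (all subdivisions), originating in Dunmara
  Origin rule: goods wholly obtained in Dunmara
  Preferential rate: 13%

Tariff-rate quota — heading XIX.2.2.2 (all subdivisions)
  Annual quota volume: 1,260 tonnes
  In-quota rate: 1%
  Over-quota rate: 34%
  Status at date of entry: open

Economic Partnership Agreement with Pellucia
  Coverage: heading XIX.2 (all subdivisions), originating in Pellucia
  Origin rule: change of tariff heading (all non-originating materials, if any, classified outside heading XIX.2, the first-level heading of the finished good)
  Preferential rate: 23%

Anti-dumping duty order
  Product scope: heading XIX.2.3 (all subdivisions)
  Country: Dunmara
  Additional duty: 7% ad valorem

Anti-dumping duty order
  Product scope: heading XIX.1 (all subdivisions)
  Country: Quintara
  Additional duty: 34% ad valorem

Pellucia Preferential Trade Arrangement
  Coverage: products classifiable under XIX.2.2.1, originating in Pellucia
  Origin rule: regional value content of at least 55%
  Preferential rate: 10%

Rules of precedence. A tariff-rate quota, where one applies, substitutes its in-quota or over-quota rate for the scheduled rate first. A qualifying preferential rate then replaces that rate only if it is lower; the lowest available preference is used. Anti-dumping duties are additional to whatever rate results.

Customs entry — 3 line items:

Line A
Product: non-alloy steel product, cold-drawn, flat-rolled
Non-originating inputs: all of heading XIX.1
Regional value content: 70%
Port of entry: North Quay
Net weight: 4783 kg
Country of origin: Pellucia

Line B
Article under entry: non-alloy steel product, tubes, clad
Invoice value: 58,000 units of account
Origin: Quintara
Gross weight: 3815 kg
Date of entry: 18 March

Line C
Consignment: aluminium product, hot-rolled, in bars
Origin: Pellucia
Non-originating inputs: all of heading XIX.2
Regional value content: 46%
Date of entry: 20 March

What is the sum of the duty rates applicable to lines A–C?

70%

Line A: non-alloy steel → XIX.2; flat-rolled → XIX.2.1; cold-drawn → XIX.2.1.2. Scheduled 38%. Pellucia agreement on XIX.2: CTH met → 23% available; Pellucia agreement on XIX.2.2.1: XIX.2.1.2 not covered; preferential 23%. → 23%.
Line B: non-alloy steel → XIX.2; tubes → XIX.2.3; clad → XIX.2.3.2. Scheduled 38%. No special measure applies. → 38%.
Line C: aluminium → XIX.1; in bars → XIX.1.3; hot-rolled → XIX.1.3.1. Scheduled 9%. Pellucia agreement on XIX.2: XIX.1.3.1 not covered; Pellucia agreement on XIX.2.2.1: XIX.1.3.1 not covered. → 9%.
Sum: 23% + 38% + 9% = 70%.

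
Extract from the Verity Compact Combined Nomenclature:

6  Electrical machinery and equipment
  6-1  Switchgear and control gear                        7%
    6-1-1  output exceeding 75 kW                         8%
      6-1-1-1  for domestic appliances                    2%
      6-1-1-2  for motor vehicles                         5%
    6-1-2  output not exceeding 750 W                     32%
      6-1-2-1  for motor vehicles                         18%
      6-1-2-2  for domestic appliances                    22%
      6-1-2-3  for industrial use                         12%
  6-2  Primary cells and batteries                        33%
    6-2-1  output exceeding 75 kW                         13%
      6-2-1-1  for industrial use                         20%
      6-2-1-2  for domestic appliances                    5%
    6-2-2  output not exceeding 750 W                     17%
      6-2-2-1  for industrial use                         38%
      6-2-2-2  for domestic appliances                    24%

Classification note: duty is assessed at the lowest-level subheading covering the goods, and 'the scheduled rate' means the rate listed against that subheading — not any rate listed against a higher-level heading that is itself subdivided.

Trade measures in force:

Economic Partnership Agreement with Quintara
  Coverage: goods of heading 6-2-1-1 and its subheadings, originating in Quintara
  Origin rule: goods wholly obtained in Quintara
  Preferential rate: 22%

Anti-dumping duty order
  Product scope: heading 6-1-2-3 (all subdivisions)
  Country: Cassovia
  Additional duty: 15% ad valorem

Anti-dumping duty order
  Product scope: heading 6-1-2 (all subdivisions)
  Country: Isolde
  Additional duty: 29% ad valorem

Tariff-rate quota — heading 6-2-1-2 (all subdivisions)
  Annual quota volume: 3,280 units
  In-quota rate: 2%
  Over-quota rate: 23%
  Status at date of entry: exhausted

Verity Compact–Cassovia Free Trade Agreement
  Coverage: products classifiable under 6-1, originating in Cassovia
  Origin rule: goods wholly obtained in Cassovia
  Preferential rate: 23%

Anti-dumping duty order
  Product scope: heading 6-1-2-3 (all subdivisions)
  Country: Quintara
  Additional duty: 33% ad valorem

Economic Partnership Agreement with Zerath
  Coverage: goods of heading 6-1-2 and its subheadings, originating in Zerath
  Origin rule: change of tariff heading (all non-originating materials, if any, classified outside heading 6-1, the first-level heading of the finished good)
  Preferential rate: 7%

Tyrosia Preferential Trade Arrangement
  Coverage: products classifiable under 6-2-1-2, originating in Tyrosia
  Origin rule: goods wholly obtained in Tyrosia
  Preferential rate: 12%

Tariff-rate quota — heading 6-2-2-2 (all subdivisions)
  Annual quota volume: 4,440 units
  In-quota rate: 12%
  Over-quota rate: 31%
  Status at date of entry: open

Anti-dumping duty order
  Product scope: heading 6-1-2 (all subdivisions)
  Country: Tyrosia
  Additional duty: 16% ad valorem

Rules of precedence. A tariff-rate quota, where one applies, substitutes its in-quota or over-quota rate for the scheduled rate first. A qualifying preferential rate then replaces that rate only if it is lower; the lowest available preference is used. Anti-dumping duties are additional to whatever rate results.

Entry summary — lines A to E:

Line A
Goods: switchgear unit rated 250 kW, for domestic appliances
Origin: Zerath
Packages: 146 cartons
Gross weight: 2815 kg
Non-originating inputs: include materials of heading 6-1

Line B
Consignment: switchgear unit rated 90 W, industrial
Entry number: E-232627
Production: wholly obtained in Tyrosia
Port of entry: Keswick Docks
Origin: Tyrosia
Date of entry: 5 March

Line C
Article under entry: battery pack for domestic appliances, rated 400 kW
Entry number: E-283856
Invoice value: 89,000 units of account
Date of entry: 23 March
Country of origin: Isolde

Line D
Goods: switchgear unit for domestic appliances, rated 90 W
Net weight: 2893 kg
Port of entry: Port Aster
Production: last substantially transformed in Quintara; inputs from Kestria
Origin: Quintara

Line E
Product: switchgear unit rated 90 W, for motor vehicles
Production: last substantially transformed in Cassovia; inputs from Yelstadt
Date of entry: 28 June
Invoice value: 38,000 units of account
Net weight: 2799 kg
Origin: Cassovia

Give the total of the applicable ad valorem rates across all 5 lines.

Line A: switchgear unit → 6-1; rated 250 kW → 6-1-1; for domestic appliances → 6-1-1-1. Scheduled 2%. Zerath agreement on 6-1-2: 6-1-1-1 not covered. → 2%.
Line B: switchgear unit → 6-1; rated 90 W → 6-1-2; industrial → 6-1-2-3. Scheduled 12%. Tyrosia agreement on 6-2-1-2: 6-1-2-3 not covered; anti-dumping (Tyrosia, 6-1-2): +16%; total 12% + 16% = 28%. → 28%.
Line C: battery pack → 6-2; rated 400 kW → 6-2-1; for domestic appliances → 6-2-1-2. Scheduled 5%. quota on 6-2-1-2 exhausted → over-quota 23%. → 23%.
Line D: switchgear unit → 6-1; rated 90 W → 6-1-2; for domestic appliances → 6-1-2-2. Scheduled 22%. Quintara agreement on 6-2-1-1: 6-1-2-2 not covered. → 22%.
Line E: switchgear unit → 6-1; rated 90 W → 6-1-2; for motor vehicles → 6-1-2-1. Scheduled 18%. Cassovia agreement on 6-1: not wholly obtained. → 18%.
Sum: 2% + 28% + 23% + 22% + 18% = 93%.

93%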